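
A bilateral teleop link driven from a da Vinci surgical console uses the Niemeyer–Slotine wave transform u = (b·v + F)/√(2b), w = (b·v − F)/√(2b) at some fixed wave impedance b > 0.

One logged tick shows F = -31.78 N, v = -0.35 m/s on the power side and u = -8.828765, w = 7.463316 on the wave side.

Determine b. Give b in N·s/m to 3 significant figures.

b = 7.61 N·s/m

u + w = -1.365449;  u + w = √(2b)·v, so √(2b) = -1.365449/(-0.35) = 3.901283.
b = (√(2b))²/2 = 15.220008/2 = 7.610004.
(Check via u − w = 2F/√(2b): u − w = -16.292081, 2F/√(2b) = -16.292077.)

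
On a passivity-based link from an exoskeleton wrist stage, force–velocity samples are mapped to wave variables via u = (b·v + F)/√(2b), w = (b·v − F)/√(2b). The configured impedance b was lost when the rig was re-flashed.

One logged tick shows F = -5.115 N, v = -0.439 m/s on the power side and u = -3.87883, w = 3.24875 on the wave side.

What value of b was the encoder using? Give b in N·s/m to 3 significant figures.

u + w = -0.63008;  u + w = √(2b)·v, so √(2b) = -0.63008/(-0.439) = 1.43526.
b = (√(2b))²/2 = 2.05998/2 = 1.02999.
(Check via u − w = 2F/√(2b): u − w = -7.12758, 2F/√(2b) = -7.12762.)

b = 1.03 N·s/m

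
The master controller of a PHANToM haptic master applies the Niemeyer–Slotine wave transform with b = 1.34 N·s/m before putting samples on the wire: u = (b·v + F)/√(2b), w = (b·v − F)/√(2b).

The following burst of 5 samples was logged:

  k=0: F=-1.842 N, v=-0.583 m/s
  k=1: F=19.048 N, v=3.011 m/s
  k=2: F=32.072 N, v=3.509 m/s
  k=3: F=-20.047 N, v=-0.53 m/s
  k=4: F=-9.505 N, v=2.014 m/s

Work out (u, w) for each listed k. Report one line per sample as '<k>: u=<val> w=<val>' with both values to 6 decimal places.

k=0: b·v=1.34×(-0.583)=-0.781220; √(2b)=1.637071; u=(-0.781220+(-1.842))/1.637071=-1.602387, w=(-0.781220−(-1.842))/1.637071=0.647975
k=1: b·v=1.34×3.011=4.034740; √(2b)=1.637071; u=(4.034740+19.048)/1.637071=14.100028, w=(4.034740−19.048)/1.637071=-9.170808
k=2: b·v=1.34×3.509=4.702060; √(2b)=1.637071; u=(4.702060+32.072)/1.637071=22.463332, w=(4.702060−32.072)/1.637071=-16.718852
k=3: b·v=1.34×(-0.53)=-0.710200; √(2b)=1.637071; u=(-0.710200+(-20.047))/1.637071=-12.679478, w=(-0.710200−(-20.047))/1.637071=11.811831
k=4: b·v=1.34×2.014=2.698760; √(2b)=1.637071; u=(2.698760+(-9.505))/1.637071=-4.157573, w=(2.698760−(-9.505))/1.637071=7.454633

0: u=-1.602387 w=0.647975
1: u=14.100028 w=-9.170808
2: u=22.463332 w=-16.718852
3: u=-12.679478 w=11.811831
4: u=-4.157573 w=7.454633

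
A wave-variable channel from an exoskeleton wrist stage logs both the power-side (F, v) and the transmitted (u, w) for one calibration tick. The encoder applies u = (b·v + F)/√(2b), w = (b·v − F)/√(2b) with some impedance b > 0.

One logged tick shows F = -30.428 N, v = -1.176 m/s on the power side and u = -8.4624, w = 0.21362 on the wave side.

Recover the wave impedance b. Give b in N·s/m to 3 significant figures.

u + w = -8.2488;  u + w = √(2b)·v, so √(2b) = -8.2488/(-1.176) = 7.0143.
b = (√(2b))²/2 = 49.2000/2 = 24.6000.
(Check via u − w = 2F/√(2b): u − w = -8.6760, 2F/√(2b) = -8.6760.)

b = 24.6 N·s/m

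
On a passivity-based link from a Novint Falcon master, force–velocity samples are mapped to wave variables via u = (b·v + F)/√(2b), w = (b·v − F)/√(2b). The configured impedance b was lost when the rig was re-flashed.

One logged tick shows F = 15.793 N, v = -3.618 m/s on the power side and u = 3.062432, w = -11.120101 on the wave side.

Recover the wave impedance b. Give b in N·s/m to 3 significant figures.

u + w = -8.057669;  u + w = √(2b)·v, so √(2b) = -8.057669/(-3.618) = 2.227106.
b = (√(2b))²/2 = 4.960001/2 = 2.480000.
(Check via u − w = 2F/√(2b): u − w = 14.182533, 2F/√(2b) = 14.182532.)

b = 2.48 N·s/m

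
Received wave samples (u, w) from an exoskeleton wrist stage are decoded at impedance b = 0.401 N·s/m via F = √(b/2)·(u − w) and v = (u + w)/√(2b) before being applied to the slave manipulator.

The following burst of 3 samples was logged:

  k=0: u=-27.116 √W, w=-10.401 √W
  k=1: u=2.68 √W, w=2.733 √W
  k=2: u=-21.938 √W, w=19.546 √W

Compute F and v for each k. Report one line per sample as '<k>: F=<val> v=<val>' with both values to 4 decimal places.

k=0: u−w=-16.7150, u+w=-37.5170; √(b/2)=0.4478, √(2b)=0.8955; F=0.4478×(-16.715)=-7.4845, v=-37.5170/0.8955=-41.8929
k=1: u−w=-0.0530, u+w=5.4130; √(b/2)=0.4478, √(2b)=0.8955; F=0.4478×(-0.053)=-0.0237, v=5.4130/0.8955=6.0444
k=2: u−w=-41.4840, u+w=-2.3920; √(b/2)=0.4478, √(2b)=0.8955; F=0.4478×(-41.484)=-18.5754, v=-2.3920/0.8955=-2.6710

0: F=-7.4845 v=-41.8929
1: F=-0.0237 v=6.0444
2: F=-18.5754 v=-2.6710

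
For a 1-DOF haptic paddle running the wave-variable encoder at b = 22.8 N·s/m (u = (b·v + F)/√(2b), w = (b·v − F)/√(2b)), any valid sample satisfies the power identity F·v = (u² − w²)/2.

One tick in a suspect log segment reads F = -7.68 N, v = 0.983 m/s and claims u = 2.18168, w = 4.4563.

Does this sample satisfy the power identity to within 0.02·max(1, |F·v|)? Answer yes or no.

F·v = (-7.68)×0.983 = -7.54944 W.
(u² − w²)/2 = (4.75973 − 19.85861)/2 = -7.54944 W.
|Δ| = 0.00000;  2% of max(1, |F·v|) = 0.15099.

yes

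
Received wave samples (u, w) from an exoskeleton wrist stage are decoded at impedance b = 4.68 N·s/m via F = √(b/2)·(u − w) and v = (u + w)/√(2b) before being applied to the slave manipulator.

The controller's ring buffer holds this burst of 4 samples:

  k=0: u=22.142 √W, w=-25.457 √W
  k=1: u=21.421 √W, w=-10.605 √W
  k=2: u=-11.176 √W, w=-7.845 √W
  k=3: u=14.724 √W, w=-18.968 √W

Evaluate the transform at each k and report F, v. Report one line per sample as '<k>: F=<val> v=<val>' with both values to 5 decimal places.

0: F=72.81247 v=-1.08354
1: F=48.99036 v=3.53532
2: F=-5.09545 v=-6.21721
3: F=51.53885 v=-1.38719

k=0: u−w=47.59900, u+w=-3.31500; √(b/2)=1.52971, √(2b)=3.05941; F=1.52971×47.599=72.81247, v=-3.31500/3.05941=-1.08354
k=1: u−w=32.02600, u+w=10.81600; √(b/2)=1.52971, √(2b)=3.05941; F=1.52971×32.026=48.99036, v=10.81600/3.05941=3.53532
k=2: u−w=-3.33100, u+w=-19.02100; √(b/2)=1.52971, √(2b)=3.05941; F=1.52971×(-3.331)=-5.09545, v=-19.02100/3.05941=-6.21721
k=3: u−w=33.69200, u+w=-4.24400; √(b/2)=1.52971, √(2b)=3.05941; F=1.52971×33.692=51.53885, v=-4.24400/3.05941=-1.38719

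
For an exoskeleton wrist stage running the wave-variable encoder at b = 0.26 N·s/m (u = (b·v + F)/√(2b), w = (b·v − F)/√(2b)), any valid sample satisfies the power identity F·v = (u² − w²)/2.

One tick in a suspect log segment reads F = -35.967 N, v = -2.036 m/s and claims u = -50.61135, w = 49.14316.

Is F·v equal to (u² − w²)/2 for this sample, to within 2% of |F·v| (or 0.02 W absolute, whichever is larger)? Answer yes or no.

F·v = (-35.967)×(-2.036) = 73.2288 W.
(u² − w²)/2 = (2561.5087 − 2415.0502)/2 = 73.2293 W.
|Δ| = 0.0005;  2% of max(1, |F·v|) = 1.4646.

yes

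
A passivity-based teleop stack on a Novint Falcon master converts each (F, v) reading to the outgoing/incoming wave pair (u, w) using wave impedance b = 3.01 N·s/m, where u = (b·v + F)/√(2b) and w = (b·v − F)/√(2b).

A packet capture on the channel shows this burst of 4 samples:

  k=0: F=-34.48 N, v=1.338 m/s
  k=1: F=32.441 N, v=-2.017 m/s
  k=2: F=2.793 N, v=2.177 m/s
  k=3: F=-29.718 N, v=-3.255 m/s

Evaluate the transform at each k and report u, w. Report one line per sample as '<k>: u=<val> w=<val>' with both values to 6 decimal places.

k=0: b·v=3.01×1.338=4.027380; √(2b)=2.453569; u=(4.027380+(-34.48))/2.453569=-12.411561, w=(4.027380−(-34.48))/2.453569=15.694436
k=1: b·v=3.01×(-2.017)=-6.071170; √(2b)=2.453569; u=(-6.071170+32.441)/2.453569=10.747540, w=(-6.071170−32.441)/2.453569=-15.696389
k=2: b·v=3.01×2.177=6.552770; √(2b)=2.453569; u=(6.552770+2.793)/2.453569=3.809051, w=(6.552770−2.793)/2.453569=1.532368
k=3: b·v=3.01×(-3.255)=-9.797550; √(2b)=2.453569; u=(-9.797550+(-29.718))/2.453569=-16.105336, w=(-9.797550−(-29.718))/2.453569=8.118969

0: u=-12.411561 w=15.694436
1: u=10.747540 w=-15.696389
2: u=3.809051 w=1.532368
3: u=-16.105336 w=8.118969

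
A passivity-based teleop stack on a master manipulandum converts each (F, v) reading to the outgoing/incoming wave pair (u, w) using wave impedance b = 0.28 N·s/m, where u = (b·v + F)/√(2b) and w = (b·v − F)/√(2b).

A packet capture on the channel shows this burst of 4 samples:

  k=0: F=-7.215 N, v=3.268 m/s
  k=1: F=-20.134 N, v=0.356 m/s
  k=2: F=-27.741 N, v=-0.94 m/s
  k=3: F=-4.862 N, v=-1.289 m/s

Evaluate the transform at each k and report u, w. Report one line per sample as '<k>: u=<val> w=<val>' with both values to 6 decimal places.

k=0: b·v=0.28×3.268=0.915040; √(2b)=0.748331; u=(0.915040+(-7.215))/0.748331=-8.418676, w=(0.915040−(-7.215))/0.748331=10.864223
k=1: b·v=0.28×0.356=0.099680; √(2b)=0.748331; u=(0.099680+(-20.134))/0.748331=-26.771986, w=(0.099680−(-20.134))/0.748331=27.038392
k=2: b·v=0.28×(-0.94)=-0.263200; √(2b)=0.748331; u=(-0.263200+(-27.741))/0.748331=-37.422186, w=(-0.263200−(-27.741))/0.748331=36.718755
k=3: b·v=0.28×(-1.289)=-0.360920; √(2b)=0.748331; u=(-0.360920+(-4.862))/0.748331=-6.979420, w=(-0.360920−(-4.862))/0.748331=6.014821

0: u=-8.418676 w=10.864223
1: u=-26.771986 w=27.038392
2: u=-37.422186 w=36.718755
3: u=-6.979420 w=6.014821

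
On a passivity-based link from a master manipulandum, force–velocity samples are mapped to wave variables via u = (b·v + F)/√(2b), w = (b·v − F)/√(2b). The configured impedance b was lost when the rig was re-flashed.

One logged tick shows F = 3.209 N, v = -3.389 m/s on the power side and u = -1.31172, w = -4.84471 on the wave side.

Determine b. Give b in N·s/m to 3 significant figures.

b = 1.65 N·s/m

u + w = -6.1564;  u + w = √(2b)·v, so √(2b) = -6.1564/(-3.389) = 1.8166.
b = (√(2b))²/2 = 3.3000/2 = 1.6500.
(Check via u − w = 2F/√(2b): u − w = 3.5330, 2F/√(2b) = 3.5330.)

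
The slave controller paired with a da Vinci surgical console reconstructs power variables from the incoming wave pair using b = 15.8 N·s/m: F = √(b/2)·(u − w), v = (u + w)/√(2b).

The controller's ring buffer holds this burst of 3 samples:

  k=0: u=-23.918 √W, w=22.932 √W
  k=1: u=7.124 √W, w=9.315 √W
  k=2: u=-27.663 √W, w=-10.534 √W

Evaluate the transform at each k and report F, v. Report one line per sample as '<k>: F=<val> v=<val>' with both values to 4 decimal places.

k=0: u−w=-46.8500, u+w=-0.9860; √(b/2)=2.8107, √(2b)=5.6214; F=2.8107×(-46.85)=-131.6810, v=-0.9860/5.6214=-0.1754
k=1: u−w=-2.1910, u+w=16.4390; √(b/2)=2.8107, √(2b)=5.6214; F=2.8107×(-2.191)=-6.1582, v=16.4390/5.6214=2.9244
k=2: u−w=-17.1290, u+w=-38.1970; √(b/2)=2.8107, √(2b)=5.6214; F=2.8107×(-17.129)=-48.1444, v=-38.1970/5.6214=-6.7949

0: F=-131.6810 v=-0.1754
1: F=-6.1582 v=2.9244
2: F=-48.1444 v=-6.7949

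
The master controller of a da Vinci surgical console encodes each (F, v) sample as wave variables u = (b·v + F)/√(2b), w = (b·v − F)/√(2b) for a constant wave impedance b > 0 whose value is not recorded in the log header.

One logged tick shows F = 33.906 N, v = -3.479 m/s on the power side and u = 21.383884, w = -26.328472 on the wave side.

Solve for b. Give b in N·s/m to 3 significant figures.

b = 1.01 N·s/m

u + w = -4.944588;  u + w = √(2b)·v, so √(2b) = -4.944588/(-3.479) = 1.421267.
b = (√(2b))²/2 = 2.020000/2 = 1.010000.
(Check via u − w = 2F/√(2b): u − w = 47.712356, 2F/√(2b) = 47.712357.)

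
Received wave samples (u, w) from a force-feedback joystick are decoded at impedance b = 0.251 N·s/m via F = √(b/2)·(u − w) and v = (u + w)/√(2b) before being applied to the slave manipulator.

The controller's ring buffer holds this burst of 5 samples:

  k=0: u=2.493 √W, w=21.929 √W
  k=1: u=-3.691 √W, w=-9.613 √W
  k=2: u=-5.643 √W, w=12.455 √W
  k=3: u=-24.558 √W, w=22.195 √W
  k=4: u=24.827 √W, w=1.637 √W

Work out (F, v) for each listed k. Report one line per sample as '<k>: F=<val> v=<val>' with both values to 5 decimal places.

0: F=-6.88539 v=34.46905
1: F=2.09793 v=-18.77718
2: F=-6.41139 v=9.61441
3: F=-16.56271 v=-3.33512
4: F=8.21528 v=37.35112

k=0: u−w=-19.43600, u+w=24.42200; √(b/2)=0.35426, √(2b)=0.70852; F=0.35426×(-19.436)=-6.88539, v=24.42200/0.70852=34.46905
k=1: u−w=5.92200, u+w=-13.30400; √(b/2)=0.35426, √(2b)=0.70852; F=0.35426×5.922=2.09793, v=-13.30400/0.70852=-18.77718
k=2: u−w=-18.09800, u+w=6.81200; √(b/2)=0.35426, √(2b)=0.70852; F=0.35426×(-18.098)=-6.41139, v=6.81200/0.70852=9.61441
k=3: u−w=-46.75300, u+w=-2.36300; √(b/2)=0.35426, √(2b)=0.70852; F=0.35426×(-46.753)=-16.56271, v=-2.36300/0.70852=-3.33512
k=4: u−w=23.19000, u+w=26.46400; √(b/2)=0.35426, √(2b)=0.70852; F=0.35426×23.19=8.21528, v=26.46400/0.70852=37.35112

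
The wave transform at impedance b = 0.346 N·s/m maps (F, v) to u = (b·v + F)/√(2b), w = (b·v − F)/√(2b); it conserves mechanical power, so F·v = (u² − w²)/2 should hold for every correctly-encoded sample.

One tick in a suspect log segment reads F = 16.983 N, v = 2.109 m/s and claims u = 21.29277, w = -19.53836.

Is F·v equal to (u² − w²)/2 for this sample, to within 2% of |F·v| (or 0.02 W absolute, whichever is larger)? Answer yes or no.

yes

F·v = 16.983×2.109 = 35.81715 W.
(u² − w²)/2 = (453.38205 − 381.74751)/2 = 35.81727 W.
|Δ| = 0.00012;  2% of max(1, |F·v|) = 0.71634.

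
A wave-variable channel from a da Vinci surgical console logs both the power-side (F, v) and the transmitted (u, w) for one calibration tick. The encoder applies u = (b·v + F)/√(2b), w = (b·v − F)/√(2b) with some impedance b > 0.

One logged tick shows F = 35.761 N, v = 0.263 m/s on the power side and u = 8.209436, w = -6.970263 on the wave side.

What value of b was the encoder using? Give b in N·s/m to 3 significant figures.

b = 11.1 N·s/m

u + w = 1.239173;  u + w = √(2b)·v, so √(2b) = 1.239173/0.263 = 4.711684.
b = (√(2b))²/2 = 22.199970/2 = 11.099985.
(Check via u − w = 2F/√(2b): u − w = 15.179699, 2F/√(2b) = 15.179709.)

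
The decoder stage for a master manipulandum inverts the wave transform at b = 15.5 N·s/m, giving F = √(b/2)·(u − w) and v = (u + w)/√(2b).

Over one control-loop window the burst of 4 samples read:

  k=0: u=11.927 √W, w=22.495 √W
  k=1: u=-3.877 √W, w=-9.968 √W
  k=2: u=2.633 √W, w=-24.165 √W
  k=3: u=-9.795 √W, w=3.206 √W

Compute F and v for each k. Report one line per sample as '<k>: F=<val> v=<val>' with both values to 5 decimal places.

k=0: u−w=-10.56800, u+w=34.42200; √(b/2)=2.78388, √(2b)=5.56776; F=2.78388×(-10.568)=-29.42007, v=34.42200/5.56776=6.18237
k=1: u−w=6.09100, u+w=-13.84500; √(b/2)=2.78388, √(2b)=5.56776; F=2.78388×6.091=16.95663, v=-13.84500/5.56776=-2.48664
k=2: u−w=26.79800, u+w=-21.53200; √(b/2)=2.78388, √(2b)=5.56776; F=2.78388×26.798=74.60247, v=-21.53200/5.56776=-3.86726
k=3: u−w=-13.00100, u+w=-6.58900; √(b/2)=2.78388, √(2b)=5.56776; F=2.78388×(-13.001)=-36.19325, v=-6.58900/5.56776=-1.18342

0: F=-29.42007 v=6.18237
1: F=16.95663 v=-2.48664
2: F=74.60247 v=-3.86726
3: F=-36.19325 v=-1.18342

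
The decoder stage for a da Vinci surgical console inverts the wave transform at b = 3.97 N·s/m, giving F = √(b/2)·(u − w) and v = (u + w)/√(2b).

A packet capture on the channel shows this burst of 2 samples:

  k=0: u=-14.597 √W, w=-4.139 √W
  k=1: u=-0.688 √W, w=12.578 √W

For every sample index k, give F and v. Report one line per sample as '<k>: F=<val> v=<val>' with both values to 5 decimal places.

k=0: u−w=-10.45800, u+w=-18.73600; √(b/2)=1.40890, √(2b)=2.81780; F=1.40890×(-10.458)=-14.73428, v=-18.73600/2.81780=-6.64916
k=1: u−w=-13.26600, u+w=11.89000; √(b/2)=1.40890, √(2b)=2.81780; F=1.40890×(-13.266)=-18.69047, v=11.89000/2.81780=4.21960

0: F=-14.73428 v=-6.64916
1: F=-18.69047 v=4.21960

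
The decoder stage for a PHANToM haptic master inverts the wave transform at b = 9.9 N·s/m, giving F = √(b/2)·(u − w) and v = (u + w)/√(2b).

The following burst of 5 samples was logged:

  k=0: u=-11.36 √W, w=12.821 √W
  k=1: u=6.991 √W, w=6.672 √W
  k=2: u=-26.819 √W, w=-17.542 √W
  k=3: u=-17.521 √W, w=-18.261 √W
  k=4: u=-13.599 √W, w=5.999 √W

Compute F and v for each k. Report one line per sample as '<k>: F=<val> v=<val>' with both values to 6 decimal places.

k=0: u−w=-24.181000, u+w=1.461000; √(b/2)=2.224860, √(2b)=4.449719; F=2.224860×(-24.181)=-53.799329, v=1.461000/4.449719=0.328335
k=1: u−w=0.319000, u+w=13.663000; √(b/2)=2.224860, √(2b)=4.449719; F=2.224860×0.319=0.709730, v=13.663000/4.449719=3.070531
k=2: u−w=-9.277000, u+w=-44.361000; √(b/2)=2.224860, √(2b)=4.449719; F=2.224860×(-9.277)=-20.640022, v=-44.361000/4.449719=-9.969393
k=3: u−w=0.740000, u+w=-35.782000; √(b/2)=2.224860, √(2b)=4.449719; F=2.224860×0.74=1.646396, v=-35.782000/4.449719=-8.041406
k=4: u−w=-19.598000, u+w=-7.600000; √(b/2)=2.224860, √(2b)=4.449719; F=2.224860×(-19.598)=-43.602797, v=-7.600000/4.449719=-1.707973

0: F=-53.799329 v=0.328335
1: F=0.709730 v=3.070531
2: F=-20.640022 v=-9.969393
3: F=1.646396 v=-8.041406
4: F=-43.602797 v=-1.707973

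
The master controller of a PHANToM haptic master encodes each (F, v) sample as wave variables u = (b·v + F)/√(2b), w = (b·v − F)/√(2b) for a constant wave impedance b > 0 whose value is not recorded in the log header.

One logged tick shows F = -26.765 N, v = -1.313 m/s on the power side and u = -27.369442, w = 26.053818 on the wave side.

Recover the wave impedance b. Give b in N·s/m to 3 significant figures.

b = 0.502 N·s/m

u + w = -1.315624;  u + w = √(2b)·v, so √(2b) = -1.315624/(-1.313) = 1.001998.
b = (√(2b))²/2 = 1.004001/2 = 0.502000.
(Check via u − w = 2F/√(2b): u − w = -53.423260, 2F/√(2b) = -53.423235.)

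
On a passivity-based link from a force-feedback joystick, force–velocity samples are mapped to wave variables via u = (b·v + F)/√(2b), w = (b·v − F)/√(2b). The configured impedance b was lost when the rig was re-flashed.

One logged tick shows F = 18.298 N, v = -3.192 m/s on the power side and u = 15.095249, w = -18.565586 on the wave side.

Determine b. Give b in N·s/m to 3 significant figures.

u + w = -3.470337;  u + w = √(2b)·v, so √(2b) = -3.470337/(-3.192) = 1.087198.
b = (√(2b))²/2 = 1.182000/2 = 0.591000.
(Check via u − w = 2F/√(2b): u − w = 33.660835, 2F/√(2b) = 33.660832.)

b = 0.591 N·s/m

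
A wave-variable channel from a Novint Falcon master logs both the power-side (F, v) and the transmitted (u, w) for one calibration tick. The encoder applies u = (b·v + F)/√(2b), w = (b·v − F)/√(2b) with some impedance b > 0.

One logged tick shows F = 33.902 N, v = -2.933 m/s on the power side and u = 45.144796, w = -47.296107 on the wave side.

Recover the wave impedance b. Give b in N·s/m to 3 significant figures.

b = 0.269 N·s/m

u + w = -2.151311;  u + w = √(2b)·v, so √(2b) = -2.151311/(-2.933) = 0.733485.
b = (√(2b))²/2 = 0.538000/2 = 0.269000.
(Check via u − w = 2F/√(2b): u − w = 92.440903, 2F/√(2b) = 92.440903.)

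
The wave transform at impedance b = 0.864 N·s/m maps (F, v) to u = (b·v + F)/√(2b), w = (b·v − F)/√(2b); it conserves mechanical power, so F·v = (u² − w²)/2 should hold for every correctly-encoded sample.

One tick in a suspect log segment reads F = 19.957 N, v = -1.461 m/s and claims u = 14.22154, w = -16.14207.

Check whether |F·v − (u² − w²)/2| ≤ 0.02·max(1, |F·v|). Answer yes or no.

yes

F·v = 19.957×(-1.461) = -29.1572 W.
(u² − w²)/2 = (202.2522 − 260.5664)/2 = -29.1571 W.
|Δ| = 0.0001;  2% of max(1, |F·v|) = 0.5831.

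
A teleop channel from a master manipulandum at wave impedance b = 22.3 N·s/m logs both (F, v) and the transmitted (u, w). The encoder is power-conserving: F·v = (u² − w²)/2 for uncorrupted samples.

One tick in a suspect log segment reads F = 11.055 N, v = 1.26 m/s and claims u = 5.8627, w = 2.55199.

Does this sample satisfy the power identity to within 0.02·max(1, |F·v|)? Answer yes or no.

yes

F·v = 11.055×1.26 = 13.9293 W.
(u² − w²)/2 = (34.3713 − 6.5127)/2 = 13.9293 W.
|Δ| = 0.0000;  2% of max(1, |F·v|) = 0.2786.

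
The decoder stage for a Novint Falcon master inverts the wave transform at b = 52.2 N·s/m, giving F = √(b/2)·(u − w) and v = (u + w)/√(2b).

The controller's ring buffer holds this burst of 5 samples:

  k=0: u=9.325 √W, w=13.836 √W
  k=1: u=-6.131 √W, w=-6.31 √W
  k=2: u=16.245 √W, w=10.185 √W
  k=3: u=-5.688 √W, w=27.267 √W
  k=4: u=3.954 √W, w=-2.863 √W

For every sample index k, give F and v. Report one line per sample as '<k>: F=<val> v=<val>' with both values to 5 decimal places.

0: F=-23.04587 v=2.26677
1: F=0.91448 v=-1.21760
2: F=30.95942 v=2.58671
3: F=-168.36103 v=2.11194
4: F=34.82680 v=0.10678

k=0: u−w=-4.51100, u+w=23.16100; √(b/2)=5.10882, √(2b)=10.21763; F=5.10882×(-4.511)=-23.04587, v=23.16100/10.21763=2.26677
k=1: u−w=0.17900, u+w=-12.44100; √(b/2)=5.10882, √(2b)=10.21763; F=5.10882×0.179=0.91448, v=-12.44100/10.21763=-1.21760
k=2: u−w=6.06000, u+w=26.43000; √(b/2)=5.10882, √(2b)=10.21763; F=5.10882×6.06=30.95942, v=26.43000/10.21763=2.58671
k=3: u−w=-32.95500, u+w=21.57900; √(b/2)=5.10882, √(2b)=10.21763; F=5.10882×(-32.955)=-168.36103, v=21.57900/10.21763=2.11194
k=4: u−w=6.81700, u+w=1.09100; √(b/2)=5.10882, √(2b)=10.21763; F=5.10882×6.817=34.82680, v=1.09100/10.21763=0.10678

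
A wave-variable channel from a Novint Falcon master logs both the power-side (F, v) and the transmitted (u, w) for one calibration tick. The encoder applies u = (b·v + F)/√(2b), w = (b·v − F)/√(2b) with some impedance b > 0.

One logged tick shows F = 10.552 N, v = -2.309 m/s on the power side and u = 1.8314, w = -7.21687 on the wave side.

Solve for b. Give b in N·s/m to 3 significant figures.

b = 2.72 N·s/m

u + w = -5.38547;  u + w = √(2b)·v, so √(2b) = -5.38547/(-2.309) = 2.33238.
b = (√(2b))²/2 = 5.44001/2 = 2.72000.
(Check via u − w = 2F/√(2b): u − w = 9.04827, 2F/√(2b) = 9.04826.)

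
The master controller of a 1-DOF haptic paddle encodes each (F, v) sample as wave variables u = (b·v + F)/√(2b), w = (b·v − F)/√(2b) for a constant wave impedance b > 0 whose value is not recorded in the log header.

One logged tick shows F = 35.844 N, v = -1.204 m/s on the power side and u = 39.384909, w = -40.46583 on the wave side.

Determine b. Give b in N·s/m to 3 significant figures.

u + w = -1.080921;  u + w = √(2b)·v, so √(2b) = -1.080921/(-1.204) = 0.897775.
b = (√(2b))²/2 = 0.806000/2 = 0.403000.
(Check via u − w = 2F/√(2b): u − w = 79.850739, 2F/√(2b) = 79.850749.)

b = 0.403 N·s/m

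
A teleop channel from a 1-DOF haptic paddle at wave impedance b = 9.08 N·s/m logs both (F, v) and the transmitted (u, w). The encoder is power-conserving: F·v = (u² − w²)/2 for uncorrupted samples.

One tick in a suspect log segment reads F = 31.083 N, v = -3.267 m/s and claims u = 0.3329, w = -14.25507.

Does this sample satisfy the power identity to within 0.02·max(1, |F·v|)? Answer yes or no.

yes

F·v = 31.083×(-3.267) = -101.5482 W.
(u² − w²)/2 = (0.1108 − 203.2070)/2 = -101.5481 W.
|Δ| = 0.0001;  2% of max(1, |F·v|) = 2.0310.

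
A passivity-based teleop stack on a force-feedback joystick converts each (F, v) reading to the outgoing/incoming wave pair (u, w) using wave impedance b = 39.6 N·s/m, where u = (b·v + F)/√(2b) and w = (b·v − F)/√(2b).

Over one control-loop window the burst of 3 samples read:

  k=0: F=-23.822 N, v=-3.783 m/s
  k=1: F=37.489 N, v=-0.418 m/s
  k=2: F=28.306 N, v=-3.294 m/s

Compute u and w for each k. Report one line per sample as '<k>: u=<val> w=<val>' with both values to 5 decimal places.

k=0: b·v=39.6×(-3.783)=-149.80680; √(2b)=8.89944; u=(-149.80680+(-23.822))/8.89944=-19.51009, w=(-149.80680−(-23.822))/8.89944=-14.15649
k=1: b·v=39.6×(-0.418)=-16.55280; √(2b)=8.89944; u=(-16.55280+37.489)/8.89944=2.35253, w=(-16.55280−37.489)/8.89944=-6.07250
k=2: b·v=39.6×(-3.294)=-130.44240; √(2b)=8.89944; u=(-130.44240+28.306)/8.89944=-11.47672, w=(-130.44240−28.306)/8.89944=-17.83802

0: u=-19.51009 w=-14.15649
1: u=2.35253 w=-6.07250
2: u=-11.47672 w=-17.83802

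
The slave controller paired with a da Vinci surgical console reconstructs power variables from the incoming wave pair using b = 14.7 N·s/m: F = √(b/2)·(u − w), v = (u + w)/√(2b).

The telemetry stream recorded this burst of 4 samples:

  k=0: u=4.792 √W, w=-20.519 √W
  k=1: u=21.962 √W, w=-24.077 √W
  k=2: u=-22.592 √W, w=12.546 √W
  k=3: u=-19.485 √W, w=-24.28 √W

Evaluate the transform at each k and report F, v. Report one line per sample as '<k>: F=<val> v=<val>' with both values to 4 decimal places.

k=0: u−w=25.3110, u+w=-15.7270; √(b/2)=2.7111, √(2b)=5.4222; F=2.7111×25.311=68.6204, v=-15.7270/5.4222=-2.9005
k=1: u−w=46.0390, u+w=-2.1150; √(b/2)=2.7111, √(2b)=5.4222; F=2.7111×46.039=124.8158, v=-2.1150/5.4222=-0.3901
k=2: u−w=-35.1380, u+w=-10.0460; √(b/2)=2.7111, √(2b)=5.4222; F=2.7111×(-35.138)=-95.2622, v=-10.0460/5.4222=-1.8528
k=3: u−w=4.7950, u+w=-43.7650; √(b/2)=2.7111, √(2b)=5.4222; F=2.7111×4.795=12.9997, v=-43.7650/5.4222=-8.0715

0: F=68.6204 v=-2.9005
1: F=124.8158 v=-0.3901
2: F=-95.2622 v=-1.8528
3: F=12.9997 v=-8.0715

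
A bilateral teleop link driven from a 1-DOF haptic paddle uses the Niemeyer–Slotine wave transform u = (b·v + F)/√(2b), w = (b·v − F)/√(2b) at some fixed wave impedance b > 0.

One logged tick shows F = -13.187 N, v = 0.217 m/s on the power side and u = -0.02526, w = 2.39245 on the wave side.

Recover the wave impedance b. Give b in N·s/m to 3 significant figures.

b = 59.5 N·s/m

u + w = 2.36719;  u + w = √(2b)·v, so √(2b) = 2.36719/0.217 = 10.90871.
b = (√(2b))²/2 = 118.99995/2 = 59.49997.
(Check via u − w = 2F/√(2b): u − w = -2.41771, 2F/√(2b) = -2.41770.)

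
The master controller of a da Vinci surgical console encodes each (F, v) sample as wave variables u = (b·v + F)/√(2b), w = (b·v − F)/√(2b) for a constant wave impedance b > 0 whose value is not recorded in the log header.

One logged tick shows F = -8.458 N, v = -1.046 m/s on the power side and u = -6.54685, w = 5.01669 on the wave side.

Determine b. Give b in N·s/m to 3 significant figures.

u + w = -1.5302;  u + w = √(2b)·v, so √(2b) = -1.5302/(-1.046) = 1.4629.
b = (√(2b))²/2 = 2.1400/2 = 1.0700.
(Check via u − w = 2F/√(2b): u − w = -11.5635, 2F/√(2b) = -11.5636.)

b = 1.07 N·s/m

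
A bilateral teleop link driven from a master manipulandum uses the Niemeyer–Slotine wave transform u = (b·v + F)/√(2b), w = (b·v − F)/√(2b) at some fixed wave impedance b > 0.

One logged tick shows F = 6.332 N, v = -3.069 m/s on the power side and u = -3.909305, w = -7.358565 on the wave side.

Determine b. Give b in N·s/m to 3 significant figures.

b = 6.74 N·s/m

u + w = -11.267870;  u + w = √(2b)·v, so √(2b) = -11.267870/(-3.069) = 3.671512.
b = (√(2b))²/2 = 13.480000/2 = 6.740000.
(Check via u − w = 2F/√(2b): u − w = 3.449260, 2F/√(2b) = 3.449260.)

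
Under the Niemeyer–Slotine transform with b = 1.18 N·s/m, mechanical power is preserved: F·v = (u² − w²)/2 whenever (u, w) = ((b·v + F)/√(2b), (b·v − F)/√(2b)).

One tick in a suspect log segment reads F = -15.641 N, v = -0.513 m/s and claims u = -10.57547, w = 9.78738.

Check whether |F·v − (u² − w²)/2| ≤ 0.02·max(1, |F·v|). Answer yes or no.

yes

F·v = (-15.641)×(-0.513) = 8.02383 W.
(u² − w²)/2 = (111.84057 − 95.79281)/2 = 8.02388 W.
|Δ| = 0.00005;  2% of max(1, |F·v|) = 0.16048.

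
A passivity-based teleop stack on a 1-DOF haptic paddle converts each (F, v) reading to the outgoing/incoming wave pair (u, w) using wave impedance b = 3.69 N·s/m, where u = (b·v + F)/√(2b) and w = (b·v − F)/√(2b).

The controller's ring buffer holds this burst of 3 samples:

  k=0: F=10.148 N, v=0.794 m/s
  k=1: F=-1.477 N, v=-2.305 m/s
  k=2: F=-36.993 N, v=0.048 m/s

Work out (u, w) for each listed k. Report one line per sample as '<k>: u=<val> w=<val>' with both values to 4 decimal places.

0: u=4.8140 w=-2.6570
1: u=-3.6746 w=-2.5872
2: u=-13.5521 w=13.6825

k=0: b·v=3.69×0.794=2.9299; √(2b)=2.7166; u=(2.9299+10.148)/2.7166=4.8140, w=(2.9299−10.148)/2.7166=-2.6570
k=1: b·v=3.69×(-2.305)=-8.5054; √(2b)=2.7166; u=(-8.5054+(-1.477))/2.7166=-3.6746, w=(-8.5054−(-1.477))/2.7166=-2.5872
k=2: b·v=3.69×0.048=0.1771; √(2b)=2.7166; u=(0.1771+(-36.993))/2.7166=-13.5521, w=(0.1771−(-36.993))/2.7166=13.6825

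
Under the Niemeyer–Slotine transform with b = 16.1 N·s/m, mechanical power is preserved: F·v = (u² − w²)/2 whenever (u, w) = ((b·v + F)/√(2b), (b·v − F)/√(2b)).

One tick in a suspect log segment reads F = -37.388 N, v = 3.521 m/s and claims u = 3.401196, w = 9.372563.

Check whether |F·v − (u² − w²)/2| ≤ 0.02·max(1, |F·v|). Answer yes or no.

no

F·v = (-37.388)×3.521 = -131.643148 W.
(u² − w²)/2 = (11.568134 − 87.844937)/2 = -38.138401 W.
|Δ| = 93.504747;  2% of max(1, |F·v|) = 2.632863.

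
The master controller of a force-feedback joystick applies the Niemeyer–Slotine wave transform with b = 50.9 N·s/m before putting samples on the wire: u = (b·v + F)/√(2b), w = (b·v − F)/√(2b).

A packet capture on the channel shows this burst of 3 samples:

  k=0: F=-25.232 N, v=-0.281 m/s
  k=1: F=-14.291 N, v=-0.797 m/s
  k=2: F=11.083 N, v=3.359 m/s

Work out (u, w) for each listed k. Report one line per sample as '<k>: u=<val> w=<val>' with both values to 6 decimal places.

k=0: b·v=50.9×(-0.281)=-14.302900; √(2b)=10.089599; u=(-14.302900+(-25.232))/10.089599=-3.918382, w=(-14.302900−(-25.232))/10.089599=1.083205
k=1: b·v=50.9×(-0.797)=-40.567300; √(2b)=10.089599; u=(-40.567300+(-14.291))/10.089599=-5.437114, w=(-40.567300−(-14.291))/10.089599=-2.604296
k=2: b·v=50.9×3.359=170.973100; √(2b)=10.089599; u=(170.973100+11.083)/10.089599=18.043939, w=(170.973100−11.083)/10.089599=15.847023

0: u=-3.918382 w=1.083205
1: u=-5.437114 w=-2.604296
2: u=18.043939 w=15.847023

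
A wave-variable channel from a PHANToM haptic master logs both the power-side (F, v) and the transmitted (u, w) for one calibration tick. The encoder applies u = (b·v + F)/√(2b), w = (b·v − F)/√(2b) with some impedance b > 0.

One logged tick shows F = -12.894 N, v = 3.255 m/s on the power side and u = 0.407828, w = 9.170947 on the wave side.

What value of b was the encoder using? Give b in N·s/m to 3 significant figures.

b = 4.33 N·s/m

u + w = 9.578775;  u + w = √(2b)·v, so √(2b) = 9.578775/3.255 = 2.942788.
b = (√(2b))²/2 = 8.660001/2 = 4.330001.
(Check via u − w = 2F/√(2b): u − w = -8.763119, 2F/√(2b) = -8.763118.)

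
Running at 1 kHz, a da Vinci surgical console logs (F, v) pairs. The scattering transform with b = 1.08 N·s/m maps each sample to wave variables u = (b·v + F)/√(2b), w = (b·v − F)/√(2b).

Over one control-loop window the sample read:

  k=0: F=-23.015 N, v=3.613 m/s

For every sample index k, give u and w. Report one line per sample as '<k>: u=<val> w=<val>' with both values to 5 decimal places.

k=0: b·v=1.08×3.613=3.90204; √(2b)=1.46969; u=(3.90204+(-23.015))/1.46969=-13.00472, w=(3.90204−(-23.015))/1.46969=18.31473

0: u=-13.00472 w=18.31473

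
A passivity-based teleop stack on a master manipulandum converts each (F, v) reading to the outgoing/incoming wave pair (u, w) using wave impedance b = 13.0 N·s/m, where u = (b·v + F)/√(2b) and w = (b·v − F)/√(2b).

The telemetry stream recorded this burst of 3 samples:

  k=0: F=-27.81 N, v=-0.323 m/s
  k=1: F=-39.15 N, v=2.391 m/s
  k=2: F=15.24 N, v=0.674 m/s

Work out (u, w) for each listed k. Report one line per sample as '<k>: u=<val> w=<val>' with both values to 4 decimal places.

0: u=-6.2775 w=4.6305
1: u=-1.5821 w=13.7738
2: u=4.7072 w=-1.2704

k=0: b·v=13.0×(-0.323)=-4.1990; √(2b)=5.0990; u=(-4.1990+(-27.81))/5.0990=-6.2775, w=(-4.1990−(-27.81))/5.0990=4.6305
k=1: b·v=13.0×2.391=31.0830; √(2b)=5.0990; u=(31.0830+(-39.15))/5.0990=-1.5821, w=(31.0830−(-39.15))/5.0990=13.7738
k=2: b·v=13.0×0.674=8.7620; √(2b)=5.0990; u=(8.7620+15.24)/5.0990=4.7072, w=(8.7620−15.24)/5.0990=-1.2704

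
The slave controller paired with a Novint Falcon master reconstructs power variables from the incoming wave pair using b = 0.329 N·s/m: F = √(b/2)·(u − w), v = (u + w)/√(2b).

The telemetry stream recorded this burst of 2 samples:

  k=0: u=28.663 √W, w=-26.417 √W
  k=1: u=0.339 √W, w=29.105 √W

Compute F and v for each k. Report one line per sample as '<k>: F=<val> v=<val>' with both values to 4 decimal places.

0: F=22.3397 v=2.7688
1: F=-11.6671 v=36.2981

k=0: u−w=55.0800, u+w=2.2460; √(b/2)=0.4056, √(2b)=0.8112; F=0.4056×55.08=22.3397, v=2.2460/0.8112=2.7688
k=1: u−w=-28.7660, u+w=29.4440; √(b/2)=0.4056, √(2b)=0.8112; F=0.4056×(-28.766)=-11.6671, v=29.4440/0.8112=36.2981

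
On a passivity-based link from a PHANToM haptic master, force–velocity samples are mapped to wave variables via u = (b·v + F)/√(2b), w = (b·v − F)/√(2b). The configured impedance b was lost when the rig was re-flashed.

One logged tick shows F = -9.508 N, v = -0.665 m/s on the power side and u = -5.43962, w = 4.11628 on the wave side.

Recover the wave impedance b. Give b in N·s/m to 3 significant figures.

b = 1.98 N·s/m

u + w = -1.3233;  u + w = √(2b)·v, so √(2b) = -1.3233/(-0.665) = 1.9900.
b = (√(2b))²/2 = 3.9600/2 = 1.9800.
(Check via u − w = 2F/√(2b): u − w = -9.5559, 2F/√(2b) = -9.5559.)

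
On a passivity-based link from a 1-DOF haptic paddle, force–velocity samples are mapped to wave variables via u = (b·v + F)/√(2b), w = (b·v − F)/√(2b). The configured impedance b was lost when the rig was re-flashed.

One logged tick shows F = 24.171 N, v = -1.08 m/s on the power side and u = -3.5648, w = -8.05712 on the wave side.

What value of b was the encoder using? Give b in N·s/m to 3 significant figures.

b = 57.9 N·s/m

u + w = -11.62192;  u + w = √(2b)·v, so √(2b) = -11.62192/(-1.08) = 10.76104.
b = (√(2b))²/2 = 115.79992/2 = 57.89996.
(Check via u − w = 2F/√(2b): u − w = 4.49232, 2F/√(2b) = 4.49232.)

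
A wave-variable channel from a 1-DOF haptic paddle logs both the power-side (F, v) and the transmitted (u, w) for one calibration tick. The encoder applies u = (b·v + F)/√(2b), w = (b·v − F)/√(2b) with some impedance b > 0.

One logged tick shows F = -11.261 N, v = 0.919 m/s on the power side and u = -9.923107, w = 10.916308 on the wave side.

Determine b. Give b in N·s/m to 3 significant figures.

b = 0.584 N·s/m

u + w = 0.993201;  u + w = √(2b)·v, so √(2b) = 0.993201/0.919 = 1.080741.
b = (√(2b))²/2 = 1.168001/2 = 0.584001.
(Check via u − w = 2F/√(2b): u − w = -20.839415, 2F/√(2b) = -20.839405.)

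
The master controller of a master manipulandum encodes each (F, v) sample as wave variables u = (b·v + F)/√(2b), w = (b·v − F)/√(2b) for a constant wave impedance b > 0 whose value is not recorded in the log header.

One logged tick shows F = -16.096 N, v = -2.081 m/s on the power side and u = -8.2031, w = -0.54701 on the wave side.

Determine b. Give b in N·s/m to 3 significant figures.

u + w = -8.75011;  u + w = √(2b)·v, so √(2b) = -8.75011/(-2.081) = 4.20476.
b = (√(2b))²/2 = 17.68002/2 = 8.84001.
(Check via u − w = 2F/√(2b): u − w = -7.65609, 2F/√(2b) = -7.65608.)

b = 8.84 N·s/m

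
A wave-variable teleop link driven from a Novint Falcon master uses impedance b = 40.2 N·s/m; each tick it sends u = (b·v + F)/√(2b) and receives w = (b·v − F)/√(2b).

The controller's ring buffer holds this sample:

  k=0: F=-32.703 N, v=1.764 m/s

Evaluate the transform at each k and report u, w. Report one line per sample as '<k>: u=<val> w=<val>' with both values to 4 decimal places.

0: u=4.2613 w=11.5557

k=0: b·v=40.2×1.764=70.9128; √(2b)=8.9666; u=(70.9128+(-32.703))/8.9666=4.2613, w=(70.9128−(-32.703))/8.9666=11.5557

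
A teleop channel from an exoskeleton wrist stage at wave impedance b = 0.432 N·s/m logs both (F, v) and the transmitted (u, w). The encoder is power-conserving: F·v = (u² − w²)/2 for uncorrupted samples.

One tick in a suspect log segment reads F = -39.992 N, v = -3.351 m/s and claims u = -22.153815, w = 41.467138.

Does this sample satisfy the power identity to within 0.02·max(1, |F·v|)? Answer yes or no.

F·v = (-39.992)×(-3.351) = 134.013192 W.
(u² − w²)/2 = (490.791519 − 1719.523534)/2 = -614.366007 W.
|Δ| = 748.379199;  2% of max(1, |F·v|) = 2.680264.

no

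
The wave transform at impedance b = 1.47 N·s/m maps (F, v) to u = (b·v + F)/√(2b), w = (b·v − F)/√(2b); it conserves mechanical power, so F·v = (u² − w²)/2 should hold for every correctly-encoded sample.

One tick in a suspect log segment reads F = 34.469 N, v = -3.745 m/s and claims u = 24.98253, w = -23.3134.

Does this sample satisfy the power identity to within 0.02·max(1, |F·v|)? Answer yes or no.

F·v = 34.469×(-3.745) = -129.0864 W.
(u² − w²)/2 = (624.1268 − 543.5146)/2 = 40.3061 W.
|Δ| = 169.3925;  2% of max(1, |F·v|) = 2.5817.

no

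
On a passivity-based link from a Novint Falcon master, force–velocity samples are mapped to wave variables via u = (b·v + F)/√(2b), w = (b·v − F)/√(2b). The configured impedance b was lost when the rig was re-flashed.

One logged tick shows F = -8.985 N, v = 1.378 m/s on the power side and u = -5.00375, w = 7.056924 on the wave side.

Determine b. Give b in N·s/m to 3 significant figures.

u + w = 2.053174;  u + w = √(2b)·v, so √(2b) = 2.053174/1.378 = 1.489967.
b = (√(2b))²/2 = 2.220001/2 = 1.110000.
(Check via u − w = 2F/√(2b): u − w = -12.060674, 2F/√(2b) = -12.060673.)

b = 1.11 N·s/m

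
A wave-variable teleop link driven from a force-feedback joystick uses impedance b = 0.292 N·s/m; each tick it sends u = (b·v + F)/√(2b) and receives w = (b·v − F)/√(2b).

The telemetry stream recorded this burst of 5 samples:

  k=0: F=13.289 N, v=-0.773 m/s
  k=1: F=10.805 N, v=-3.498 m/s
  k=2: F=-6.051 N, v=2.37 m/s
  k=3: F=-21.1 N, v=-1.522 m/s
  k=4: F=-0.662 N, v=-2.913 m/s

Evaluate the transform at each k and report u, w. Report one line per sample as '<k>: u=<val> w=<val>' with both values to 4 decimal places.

0: u=17.0941 w=-17.6848
1: u=12.8024 w=-15.4756
2: u=-7.0125 w=8.8237
3: u=-28.1922 w=27.0291
4: u=-1.9793 w=-0.2468

k=0: b·v=0.292×(-0.773)=-0.2257; √(2b)=0.7642; u=(-0.2257+13.289)/0.7642=17.0941, w=(-0.2257−13.289)/0.7642=-17.6848
k=1: b·v=0.292×(-3.498)=-1.0214; √(2b)=0.7642; u=(-1.0214+10.805)/0.7642=12.8024, w=(-1.0214−10.805)/0.7642=-15.4756
k=2: b·v=0.292×2.37=0.6920; √(2b)=0.7642; u=(0.6920+(-6.051))/0.7642=-7.0125, w=(0.6920−(-6.051))/0.7642=8.8237
k=3: b·v=0.292×(-1.522)=-0.4444; √(2b)=0.7642; u=(-0.4444+(-21.1))/0.7642=-28.1922, w=(-0.4444−(-21.1))/0.7642=27.0291
k=4: b·v=0.292×(-2.913)=-0.8506; √(2b)=0.7642; u=(-0.8506+(-0.662))/0.7642=-1.9793, w=(-0.8506−(-0.662))/0.7642=-0.2468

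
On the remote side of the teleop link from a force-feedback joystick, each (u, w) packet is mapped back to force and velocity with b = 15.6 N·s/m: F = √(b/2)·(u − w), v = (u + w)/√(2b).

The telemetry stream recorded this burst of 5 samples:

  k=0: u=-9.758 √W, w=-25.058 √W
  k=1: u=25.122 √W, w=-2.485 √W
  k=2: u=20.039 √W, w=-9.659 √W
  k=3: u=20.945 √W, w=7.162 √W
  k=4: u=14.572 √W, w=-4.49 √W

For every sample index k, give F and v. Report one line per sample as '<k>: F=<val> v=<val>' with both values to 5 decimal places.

0: F=42.73057 v=-6.23306
1: F=77.10215 v=4.05267
2: F=82.94200 v=1.85832
3: F=38.49382 v=5.03196
4: F=53.23727 v=1.80497

k=0: u−w=15.30000, u+w=-34.81600; √(b/2)=2.79285, √(2b)=5.58570; F=2.79285×15.3=42.73057, v=-34.81600/5.58570=-6.23306
k=1: u−w=27.60700, u+w=22.63700; √(b/2)=2.79285, √(2b)=5.58570; F=2.79285×27.607=77.10215, v=22.63700/5.58570=4.05267
k=2: u−w=29.69800, u+w=10.38000; √(b/2)=2.79285, √(2b)=5.58570; F=2.79285×29.698=82.94200, v=10.38000/5.58570=1.85832
k=3: u−w=13.78300, u+w=28.10700; √(b/2)=2.79285, √(2b)=5.58570; F=2.79285×13.783=38.49382, v=28.10700/5.58570=5.03196
k=4: u−w=19.06200, u+w=10.08200; √(b/2)=2.79285, √(2b)=5.58570; F=2.79285×19.062=53.23727, v=10.08200/5.58570=1.80497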